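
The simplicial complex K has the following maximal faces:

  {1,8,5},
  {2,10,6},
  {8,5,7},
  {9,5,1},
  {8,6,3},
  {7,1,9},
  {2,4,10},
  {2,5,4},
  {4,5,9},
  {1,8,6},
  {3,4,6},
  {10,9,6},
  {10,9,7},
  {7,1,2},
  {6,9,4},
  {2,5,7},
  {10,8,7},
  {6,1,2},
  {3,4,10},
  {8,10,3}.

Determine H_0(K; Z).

We work with the vertex ordering 1 < 2 < 3 < 4 < 5 < 6 < 7 < 8 < 9 < 10. The simplices of K, each written with vertices in increasing order, are:

  0-simplices (10): [1], [2], [3], [4], [5], [6], [7], [8], [9], [10]
  1-simplices (30): (30 of them)
  2-simplices (20): (20 of them)

so the chain groups are C_0 ≅ Z^10, C_1 ≅ Z^30, C_2 ≅ Z^20.

The boundary map ∂_1: C_1 → C_0 sends each edge [p,q] (with p < q) to q − p. For instance
  ∂[1,5] = [5] − [1].
The 10×30 boundary matrix has rank 9 and Smith normal form diag(1,1,1,1,1,1,1,1,1).

Boundary ∂_2: C_2 → C_1 sends each 2-simplex [p,q,r] to [q,r] − [p,r] + [p,q]. For instance
  ∂[2,4,10] = [4,10] − [2,10] + [2,4],
  ∂[3,4,10] = [4,10] − [3,10] + [3,4].
The resulting 30×20 matrix has rank 20, and its Smith normal form has invariant factors (1,1,1,1,1,1,1,1,1,1,1,1,1,1,1,1,1,1,1,2).

From H_k ≅ ker(∂_k) / im(∂_{k+1}) we obtain:

  H_0: rank C_0 − rank ∂_1 = 10 − 9 = 1, and the invariant factors of ∂_1 are all 1, so H_0 ≅ Z.

H_0 ≅ Z.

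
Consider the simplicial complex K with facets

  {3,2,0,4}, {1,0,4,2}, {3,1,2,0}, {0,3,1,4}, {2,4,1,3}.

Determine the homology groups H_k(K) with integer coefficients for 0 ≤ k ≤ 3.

Take the total order 0 < 1 < 2 < 3 < 4 on the vertex set. Then K (dimension 3) consists of the simplices:

  0-simplices (5): [0], [1], [2], [3], [4]
  1-simplices (10): [0,1], [0,2], [0,3], [0,4], [1,2], [1,3], [1,4], [2,3], [2,4], [3,4]
  2-simplices (10): [0,1,2], [0,1,3], [0,1,4], [0,2,3], [0,2,4], [0,3,4], [1,2,3], [1,2,4], [1,3,4], [2,3,4]
  3-simplices (5): [0,1,2,3], [0,1,2,4], [0,1,3,4], [0,2,3,4], [1,2,3,4]

Hence C_0 ≅ Z^5, C_1 ≅ Z^10, C_2 ≅ Z^10, C_3 ≅ Z^5.

The boundary map ∂_1: C_1 → C_0 sends each edge [p,q] (with p < q) to q − p.
The resulting 5×10 matrix has rank 4, and its Smith normal form has invariant factors (1,1,1,1).

The boundary map ∂_2: C_2 → C_1 maps a triangle to the signed sum of its edges. For instance
  ∂[1,3,4] = [3,4] − [1,4] + [1,3],
  ∂[0,1,4] = [1,4] − [0,4] + [0,1].
This gives a 10×10 integer matrix of rank 6; reducing to Smith normal form yields diagonal entries (1,1,1,1,1,1).

∂_3: C_3 → C_2 sends each 3-simplex σ to the alternating sum Σ_i (−1)^i (σ with its i-th vertex removed). For instance
  ∂[0,2,3,4] = [2,3,4] − [0,3,4] + [0,2,4] − [0,2,3],
  ∂[0,1,3,4] = [1,3,4] − [0,3,4] + [0,1,4] − [0,1,3].
The resulting 10×5 matrix has rank 4, and its Smith normal form has invariant factors (1,1,1,1).

Reading off H_k = ker ∂_k / im ∂_{k+1}:

  H_0: rank C_0 − rank ∂_1 = 5 − 4 = 1, and the invariant factors of ∂_1 are all 1, so H_0 = Z.
  H_1: rank ker ∂_1 − rank ∂_2 = (10 − 4) − 6 = 0, and the invariant factors of ∂_2 are all 1, so H_1 = 0.
  H_2: rank ker ∂_2 − rank ∂_3 = (10 − 6) − 4 = 0, and the invariant factors of ∂_3 are all 1, so H_2 = 0.
  H_3: rank ker ∂_3 − rank ∂_4 = (5 − 4) − 0 = 1, and there is no ∂_4, so H_3 = Z.

As a check, the Euler characteristic is 5 − 10 + 10 − 5 = 0, which agrees with 1 − 0 + 0 − 1 = 0.

H_0 ≅ Z,  H_1 = 0,  H_2 = 0,  H_3 ≅ Z.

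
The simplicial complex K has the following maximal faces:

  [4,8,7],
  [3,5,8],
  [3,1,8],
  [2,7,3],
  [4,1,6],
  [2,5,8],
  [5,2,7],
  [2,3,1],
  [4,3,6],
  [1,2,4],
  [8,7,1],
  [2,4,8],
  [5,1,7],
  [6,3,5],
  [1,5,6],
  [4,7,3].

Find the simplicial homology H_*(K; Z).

H_0 ≅ Z,  H_1 ≅ Z^2,  H_2 ≅ Z.

K has 8 vertices, 24 edges, 16 triangles.
rank ∂_0 = 0, rank ∂_1 = 7 ⇒ b_0 = 8 − 0 − 7 = 1; all invariant factors of ∂_1 are 1 so no torsion. So H_0 = Z.
rank ∂_1 = 7, rank ∂_2 = 15 ⇒ b_1 = 24 − 7 − 15 = 2; all invariant factors of ∂_2 are 1 so no torsion. So H_1 = Z^2.
rank ∂_2 = 15, rank ∂_3 = 0 ⇒ b_2 = 16 − 15 − 0 = 1. So H_2 = Z.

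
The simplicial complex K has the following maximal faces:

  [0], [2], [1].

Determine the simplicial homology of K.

We work with the vertex ordering 0 < 1 < 2. The simplices of K, each written with vertices in increasing order, are:

  0-simplices (3): [0], [1], [2]

Hence C_0 ≅ Z^3.

Computing H_k = (kernel of ∂_k) / (image of ∂_{k+1}):

  H_0: rank C_0 − rank ∂_1 = 3 − 0 = 3, and there is no ∂_1, so H_0 = Z^3.

(K is a triangulation of a set of 3 points.)

H_0 = Z^3.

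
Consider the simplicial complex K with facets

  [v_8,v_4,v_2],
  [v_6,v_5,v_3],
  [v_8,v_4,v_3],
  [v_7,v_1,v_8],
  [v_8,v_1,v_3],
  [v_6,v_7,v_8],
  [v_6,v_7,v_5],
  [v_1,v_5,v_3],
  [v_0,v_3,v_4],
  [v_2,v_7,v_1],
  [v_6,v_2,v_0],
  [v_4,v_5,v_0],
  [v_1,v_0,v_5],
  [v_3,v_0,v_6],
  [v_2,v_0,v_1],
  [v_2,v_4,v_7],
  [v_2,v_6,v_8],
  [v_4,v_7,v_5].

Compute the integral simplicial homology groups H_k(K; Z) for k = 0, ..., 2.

We work with the vertex ordering v_0 < v_1 < v_2 < v_3 < v_4 < v_5 < v_6 < v_7 < v_8. The simplices of K, each written with vertices in increasing order, are:

  0-simplices (9): [v_0], [v_1], [v_2], [v_3], [v_4], [v_5], [v_6], [v_7], [v_8]
  1-simplices (27): (27 of them)
  2-simplices (18): (18 of them)

Hence C_0 ≅ Z^9, C_1 ≅ Z^27, C_2 ≅ Z^18.

Boundary ∂_1: C_1 → C_0 maps an edge to its endpoints' difference, ∂[p,q] = q − p.
The resulting 9×27 matrix has rank 8, and its Smith normal form has invariant factors (1,1,1,1,1,1,1,1).

Boundary ∂_2: C_2 → C_1 maps a triangle to the signed sum of its edges. For instance
  ∂[v_2,v_4,v_7] = [v_4,v_7] − [v_2,v_7] + [v_2,v_4],
  ∂[v_1,v_3,v_8] = [v_3,v_8] − [v_1,v_8] + [v_1,v_3].
The 27×18 boundary matrix has rank 18 and Smith normal form diag(1,1,1,1,1,1,1,1,1,1,1,1,1,1,1,1,1,2).

Reading off H_k = ker ∂_k / im ∂_{k+1}:

  H_0: rank C_0 − rank ∂_1 = 9 − 8 = 1, and the invariant factors of ∂_1 are all 1, so H_0 = Z.
  H_1: rank ker ∂_1 − rank ∂_2 = (27 − 8) − 18 = 1, and ∂_2 has invariant factor 2 > 1, so H_1 = Z ⊕ Z/2Z.
  H_2: rank ker ∂_2 − rank ∂_3 = (18 − 18) − 0 = 0, and there is no ∂_3, so H_2 = 0.

As a check, the Euler characteristic is 9 − 27 + 18 = 0, which agrees with 1 − 1 + 0 = 0.
(K is a triangulation of the Klein bottle.)

H_0 ≅ Z,  H_1 ≅ Z ⊕ Z/2Z,  H_2 = 0.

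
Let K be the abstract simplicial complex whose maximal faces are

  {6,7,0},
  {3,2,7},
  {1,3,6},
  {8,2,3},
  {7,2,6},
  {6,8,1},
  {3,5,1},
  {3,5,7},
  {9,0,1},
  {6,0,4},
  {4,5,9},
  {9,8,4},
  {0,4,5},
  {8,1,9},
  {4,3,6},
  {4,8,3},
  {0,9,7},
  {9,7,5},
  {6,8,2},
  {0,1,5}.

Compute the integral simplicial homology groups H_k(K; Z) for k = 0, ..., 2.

Fix the vertex order 0 < 1 < 2 < 3 < 4 < 5 < 6 < 7 < 8 < 9 and write every simplex with vertices in increasing order. Then dim K = 2 and the simplices of K are:

  0-simplices (10): [0], [1], [2], [3], [4], [5], [6], [7], [8], [9]
  1-simplices (30): (30 of them)
  2-simplices (20): (20 of them)

Hence C_0 ≅ Z^10, C_1 ≅ Z^30, C_2 ≅ Z^20.

Boundary ∂_1: C_1 → C_0 maps an edge to its endpoints' difference, ∂[p,q] = q − p. For instance
  ∂[0,5] = [5] − [0].
As a 10×30 matrix over Z this has rank 9, with invariant factors (1,1,1,1,1,1,1,1,1).

The boundary map ∂_2: C_2 → C_1 acts by ∂[p,q,r] = [q,r] − [p,r] + [p,q]. For instance
  ∂[1,3,5] = [3,5] − [1,5] + [1,3],
  ∂[2,6,8] = [6,8] − [2,8] + [2,6].
As a 30×20 matrix over Z this has rank 20, with invariant factors (1,1,1,1,1,1,1,1,1,1,1,1,1,1,1,1,1,1,1,2).

Computing H_k = (kernel of ∂_k) / (image of ∂_{k+1}):

  H_0: rank C_0 − rank ∂_1 = 10 − 9 = 1, and the invariant factors of ∂_1 are all 1, so H_0 = Z.
  H_1: rank ker ∂_1 − rank ∂_2 = (30 − 9) − 20 = 1, and ∂_2 has invariant factor 2 > 1, so H_1 = Z × Z/2.
  H_2: rank ker ∂_2 − rank ∂_3 = (20 − 20) − 0 = 0, and there is no ∂_3, so H_2 = 0.

(K is a triangulation of the Klein bottle.)

H_0 = Z,  H_1 = Z × Z/2,  H_2 = 0.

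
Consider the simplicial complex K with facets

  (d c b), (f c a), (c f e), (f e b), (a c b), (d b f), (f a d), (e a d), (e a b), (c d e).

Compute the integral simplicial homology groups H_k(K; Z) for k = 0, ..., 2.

H_0 = Z,  H_1 = Z_2,  H_2 = 0.

Fix the vertex order a < b < c < d < e < f and write every simplex with vertices in increasing order. Then dim K = 2 and the simplices of K are:

  0-simplices (6): a, b, c, d, e, f
  1-simplices (15): ab, ac, ad, ae, af, bc, bd, be, bf, cd, ce, cf, de, df, ef
  2-simplices (10): abc, abe, acf, ade, adf, bcd, bdf, bef, cde, cef

Hence C_0 ≅ Z^6, C_1 ≅ Z^15, C_2 ≅ Z^10.

Boundary ∂_1: C_1 → C_0 sends each edge [p,q] (with p < q) to q − p.
The resulting 6×15 matrix has rank 5, and its Smith normal form has invariant factors (1,1,1,1,1).

∂_2: C_2 → C_1 maps a triangle to the signed sum of its edges. For instance
  ∂abc = bc − ac + ab,
  ∂cde = de − ce + cd.
As a 15×10 matrix over Z this has rank 10, with invariant factors (1,1,1,1,1,1,1,1,1,2).

From H_k ≅ ker(∂_k) / im(∂_{k+1}) we obtain:

  H_0: rank C_0 − rank ∂_1 = 6 − 5 = 1, and the invariant factors of ∂_1 are all 1, so H_0 = Z.
  H_1: rank ker ∂_1 − rank ∂_2 = (15 − 5) − 10 = 0, and ∂_2 has invariant factor 2 > 1, so H_1 = Z_2.
  H_2: rank ker ∂_2 − rank ∂_3 = (10 − 10) − 0 = 0, and there is no ∂_3, so H_2 = 0.

As a check, the Euler characteristic is 6 − 15 + 10 = 1, which agrees with 1 − 0 + 0 = 1.
(K is a triangulation of the real projective plane RP^2.)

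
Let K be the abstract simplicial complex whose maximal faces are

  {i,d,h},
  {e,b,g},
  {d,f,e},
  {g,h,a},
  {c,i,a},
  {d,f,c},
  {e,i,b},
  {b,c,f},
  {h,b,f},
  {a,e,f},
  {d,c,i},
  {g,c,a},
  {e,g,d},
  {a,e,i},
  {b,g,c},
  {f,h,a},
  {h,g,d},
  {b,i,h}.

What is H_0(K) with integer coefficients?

Fix the vertex order a < b < c < d < e < f < g < h < i and write every simplex with vertices in increasing order. Then dim K = 2 and the simplices of K are:

  0-simplices (9): a, b, c, d, e, f, g, h, i
  1-simplices (27): ac, ae, af, ag, ah, ai, bc, be, bf, bg, bh, bi, cd, cf, cg, ci, de, df, dg, dh, di, ef, eg, ei, fh, gh, hi
  2-simplices (18): acg, aci, aef, aei, afh, agh, bcf, bcg, beg, bei, bfh, bhi, cdf, cdi, def, deg, dgh, dhi

Hence C_0 ≅ Z^9, C_1 ≅ Z^27, C_2 ≅ Z^18.

Boundary ∂_1: C_1 → C_0 is given by ∂[p,q] = [q] − [p]. For instance
  ∂ef = f − e.
As a 9×27 matrix over Z this has rank 8, with invariant factors (1,1,1,1,1,1,1,1).

Boundary ∂_2: C_2 → C_1 sends each 2-simplex [p,q,r] to [q,r] − [p,r] + [p,q]. For instance
  ∂afh = fh − ah + af,
  ∂dgh = gh − dh + dg.
As a 27×18 matrix over Z this has rank 17, with invariant factors (1,1,1,1,1,1,1,1,1,1,1,1,1,1,1,1,1).

Now H_k = ker ∂_k / im ∂_{k+1}, so:

  H_0: rank C_0 − rank ∂_1 = 9 − 8 = 1, and the invariant factors of ∂_1 are all 1, so H_0 ≅ Z.

H_0 ≅ Z.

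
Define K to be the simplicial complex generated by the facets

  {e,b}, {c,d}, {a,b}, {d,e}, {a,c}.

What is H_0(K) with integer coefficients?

H_0 ≅ Z.

K has 5 vertices, 5 edges.
rank ∂_0 = 0, rank ∂_1 = 4 ⇒ b_0 = 5 − 0 − 4 = 1; all invariant factors of ∂_1 are 1 so no torsion. So H_0 = Z.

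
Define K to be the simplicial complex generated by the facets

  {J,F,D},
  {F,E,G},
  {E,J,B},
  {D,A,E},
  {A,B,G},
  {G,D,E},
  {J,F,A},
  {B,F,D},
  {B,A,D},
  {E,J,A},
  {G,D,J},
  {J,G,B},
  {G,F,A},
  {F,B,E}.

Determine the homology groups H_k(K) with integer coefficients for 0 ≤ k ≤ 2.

H_0 = Z,  H_1 = Z^2,  H_2 = Z.

We work with the vertex ordering A < B < D < E < F < G < J. The simplices of K, each written with vertices in increasing order, are:

  0-simplices (7): A, B, D, E, F, G, J
  1-simplices (21): AB, AD, AE, AF, AG, AJ, BD, BE, BF, BG, BJ, DE, DF, DG, DJ, EF, EG, EJ, FG, FJ, GJ
  2-simplices (14): ABD, ABG, ADE, AEJ, AFG, AFJ, BDF, BEF, BEJ, BGJ, DEG, DFJ, DGJ, EFG

giving chain groups C_0 ≅ Z^7, C_1 ≅ Z^21, C_2 ≅ Z^14.

∂_1: C_1 → C_0 is given by ∂[p,q] = [q] − [p].
The 7×21 boundary matrix has rank 6 and Smith normal form diag(1,1,1,1,1,1).

The boundary map ∂_2: C_2 → C_1 sends each 2-simplex [p,q,r] to [q,r] − [p,r] + [p,q]. For instance
  ∂BEJ = EJ − BJ + BE,
  ∂ABG = BG − AG + AB.
This gives a 21×14 integer matrix of rank 13; reducing to Smith normal form yields diagonal entries (1,1,1,1,1,1,1,1,1,1,1,1,1).

Computing H_k = (kernel of ∂_k) / (image of ∂_{k+1}):

  H_0: rank C_0 − rank ∂_1 = 7 − 6 = 1, and the invariant factors of ∂_1 are all 1, so H_0 = Z.
  H_1: rank ker ∂_1 − rank ∂_2 = (21 − 6) − 13 = 2, and the invariant factors of ∂_2 are all 1, so H_1 = Z^2.
  H_2: rank ker ∂_2 − rank ∂_3 = (14 − 13) − 0 = 1, and there is no ∂_3, so H_2 = Z.

As a check, the Euler characteristic is 7 − 21 + 14 = 0, which agrees with 1 − 2 + 1 = 0.
(K is a triangulation of the torus T^2.)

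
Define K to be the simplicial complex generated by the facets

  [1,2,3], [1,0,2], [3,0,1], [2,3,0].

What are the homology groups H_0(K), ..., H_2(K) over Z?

Fix the vertex order 0 < 1 < 2 < 3 and write every simplex with vertices in increasing order. Then dim K = 2 and the simplices of K are:

  0-simplices (4): [0], [1], [2], [3]
  1-simplices (6): [0,1], [0,2], [0,3], [1,2], [1,3], [2,3]
  2-simplices (4): [0,1,2], [0,1,3], [0,2,3], [1,2,3]

Hence C_0 ≅ Z^4, C_1 ≅ Z^6, C_2 ≅ Z^4.

The boundary map ∂_1: C_1 → C_0 sends each edge [p,q] (with p < q) to q − p.
The resulting 4×6 matrix has rank 3, and its Smith normal form has invariant factors (1,1,1).

∂_2: C_2 → C_1 sends each 2-simplex [p,q,r] to [q,r] − [p,r] + [p,q]. For instance
  ∂[1,2,3] = [2,3] − [1,3] + [1,2],
  ∂[0,1,3] = [1,3] − [0,3] + [0,1].
This gives a 6×4 integer matrix of rank 3; reducing to Smith normal form yields diagonal entries (1,1,1).

Computing H_k = (kernel of ∂_k) / (image of ∂_{k+1}):

  H_0: rank C_0 − rank ∂_1 = 4 − 3 = 1, and the invariant factors of ∂_1 are all 1, so H_0 = Z.
  H_1: rank ker ∂_1 − rank ∂_2 = (6 − 3) − 3 = 0, and the invariant factors of ∂_2 are all 1, so H_1 = 0.
  H_2: rank ker ∂_2 − rank ∂_3 = (4 − 3) − 0 = 1, and there is no ∂_3, so H_2 = Z.

As a check, the Euler characteristic is 4 − 6 + 4 = 2, which agrees with 1 − 0 + 1 = 2.
(K is a triangulation of the 2-sphere S^2.)

H_0 ≅ Z,  H_1 = 0,  H_2 ≅ Z.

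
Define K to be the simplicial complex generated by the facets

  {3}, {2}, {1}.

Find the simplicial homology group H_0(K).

Order the vertices as 1 < 2 < 3. Listing each simplex with vertices in this order, K has dimension 0 with simplices:

  0-simplices (3): [1], [2], [3]

Hence C_0 ≅ Z^3.

From H_k ≅ ker(∂_k) / im(∂_{k+1}) we obtain:

  H_0: rank C_0 − rank ∂_1 = 3 − 0 = 3, and there is no ∂_1, so H_0 ≅ Z^3.

(K is a triangulation of a set of 3 points.)

H_0 ≅ Z^3.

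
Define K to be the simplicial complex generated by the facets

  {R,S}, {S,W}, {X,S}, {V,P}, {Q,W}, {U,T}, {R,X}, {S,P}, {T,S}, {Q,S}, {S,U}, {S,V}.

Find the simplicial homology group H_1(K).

Order the vertices as P < Q < R < S < T < U < V < W < X. Listing each simplex with vertices in this order, K has dimension 1 with simplices:

  0-simplices (9): P, Q, R, S, T, U, V, W, X
  1-simplices (12): PS, PV, QS, QW, RS, RX, ST, SU, SV, SW, SX, TU

giving chain groups C_0 ≅ Z^9, C_1 ≅ Z^12.

Boundary ∂_1: C_1 → C_0 maps an edge to its endpoints' difference, ∂[p,q] = q − p. For instance
  ∂RS = S − R.
The resulting 9×12 matrix has rank 8, and its Smith normal form has invariant factors (1,1,1,1,1,1,1,1).

Computing H_k = (kernel of ∂_k) / (image of ∂_{k+1}):

  H_1: rank ker ∂_1 − rank ∂_2 = (12 − 8) − 0 = 4, and there is no ∂_2, so H_1 = Z^4.

H_1 = Z^4.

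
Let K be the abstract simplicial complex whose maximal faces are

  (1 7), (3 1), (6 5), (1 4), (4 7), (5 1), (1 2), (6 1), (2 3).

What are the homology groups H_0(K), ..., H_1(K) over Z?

Fix the vertex order 1 < 2 < 3 < 4 < 5 < 6 < 7 and write every simplex with vertices in increasing order. Then dim K = 1 and the simplices of K are:

  0-simplices (7): [1], [2], [3], [4], [5], [6], [7]
  1-simplices (9): [1,2], [1,3], [1,4], [1,5], [1,6], [1,7], [2,3], [4,7], [5,6]

so the chain groups are C_0 ≅ Z^7, C_1 ≅ Z^9.

Boundary ∂_1: C_1 → C_0 sends each edge [p,q] (with p < q) to q − p. For instance
  ∂[1,7] = [7] − [1].
The 7×9 boundary matrix has rank 6 and Smith normal form diag(1,1,1,1,1,1).

Now H_k = ker ∂_k / im ∂_{k+1}, so:

  H_0: rank C_0 − rank ∂_1 = 7 − 6 = 1, and the invariant factors of ∂_1 are all 1, so H_0 = Z.
  H_1: rank ker ∂_1 − rank ∂_2 = (9 − 6) − 0 = 3, and there is no ∂_2, so H_1 = Z^3.

H_0 ≅ Z,  H_1 ≅ Z^3.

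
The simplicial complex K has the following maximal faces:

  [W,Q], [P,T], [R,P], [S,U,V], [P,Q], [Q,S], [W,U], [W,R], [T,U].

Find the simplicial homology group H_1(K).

Order the vertices as P < Q < R < S < T < U < V < W. Listing each simplex with vertices in this order, K has dimension 2 with simplices:

  0-simplices (8): P, Q, R, S, T, U, V, W
  1-simplices (11): PQ, PR, PT, QS, QW, RW, SU, SV, TU, UV, UW
  2-simplices (1): SUV

giving chain groups C_0 ≅ Z^8, C_1 ≅ Z^11, C_2 ≅ Z^1.

The boundary map ∂_1: C_1 → C_0 sends each edge [p,q] (with p < q) to q − p. For instance
  ∂QW = W − Q.
As a 8×11 matrix over Z this has rank 7, with invariant factors (1,1,1,1,1,1,1).

The boundary map ∂_2: C_2 → C_1 maps a triangle to the signed sum of its edges. For instance
  ∂SUV = UV − SV + SU.
This gives a 11×1 integer matrix of rank 1; reducing to Smith normal form yields diagonal entries (1).

Computing H_k = (kernel of ∂_k) / (image of ∂_{k+1}):

  H_1: rank ker ∂_1 − rank ∂_2 = (11 − 7) − 1 = 3, and the invariant factors of ∂_2 are all 1, so H_1 = Z^3.

H_1 ≅ Z^3.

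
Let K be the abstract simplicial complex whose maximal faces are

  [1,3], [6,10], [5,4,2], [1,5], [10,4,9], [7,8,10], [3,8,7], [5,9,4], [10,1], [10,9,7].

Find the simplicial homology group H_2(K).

We work with the vertex ordering 1 < 2 < 3 < 4 < 5 < 6 < 7 < 8 < 9 < 10. The simplices of K, each written with vertices in increasing order, are:

  0-simplices (10): [1], [2], [3], [4], [5], [6], [7], [8], [9], [10]
  1-simplices (17): [1,3], [1,5], [1,10], [2,4], [2,5], [3,7], [3,8], [4,5], [4,9], [4,10], [5,9], [6,10], [7,8], [7,9], [7,10], [8,10], [9,10]
  2-simplices (6): [2,4,5], [3,7,8], [4,5,9], [4,9,10], [7,8,10], [7,9,10]

so the chain groups are C_0 ≅ Z^10, C_1 ≅ Z^17, C_2 ≅ Z^6.

Boundary ∂_1: C_1 → C_0 sends each edge [p,q] (with p < q) to q − p.
This gives a 10×17 integer matrix of rank 9; reducing to Smith normal form yields diagonal entries (1,1,1,1,1,1,1,1,1).

The boundary map ∂_2: C_2 → C_1 maps a triangle to the signed sum of its edges. For instance
  ∂[4,5,9] = [5,9] − [4,9] + [4,5],
  ∂[3,7,8] = [7,8] − [3,8] + [3,7].
This gives a 17×6 integer matrix of rank 6; reducing to Smith normal form yields diagonal entries (1,1,1,1,1,1).

Now H_k = ker ∂_k / im ∂_{k+1}, so:

  H_2: rank ker ∂_2 − rank ∂_3 = (6 − 6) − 0 = 0, and there is no ∂_3, so H_2 ≅ 0.

H_2 = 0.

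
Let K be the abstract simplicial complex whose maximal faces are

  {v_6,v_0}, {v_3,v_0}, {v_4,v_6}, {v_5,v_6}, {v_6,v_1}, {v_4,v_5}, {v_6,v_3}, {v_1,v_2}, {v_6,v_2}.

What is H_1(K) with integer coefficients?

Order the vertices as v_0 < v_1 < v_2 < v_3 < v_4 < v_5 < v_6. Listing each simplex with vertices in this order, K has dimension 1 with simplices:

  0-simplices (7): [v_0], [v_1], [v_2], [v_3], [v_4], [v_5], [v_6]
  1-simplices (9): [v_0,v_3], [v_0,v_6], [v_1,v_2], [v_1,v_6], [v_2,v_6], [v_3,v_6], [v_4,v_5], [v_4,v_6], [v_5,v_6]

Hence C_0 ≅ Z^7, C_1 ≅ Z^9.

The boundary map ∂_1: C_1 → C_0 is given by ∂[p,q] = [q] − [p].
The 7×9 boundary matrix has rank 6 and Smith normal form diag(1,1,1,1,1,1).

Now H_k = ker ∂_k / im ∂_{k+1}, so:

  H_1: rank ker ∂_1 − rank ∂_2 = (9 − 6) − 0 = 3, and there is no ∂_2, so H_1 ≅ Z^3.

H_1 ≅ Z^3.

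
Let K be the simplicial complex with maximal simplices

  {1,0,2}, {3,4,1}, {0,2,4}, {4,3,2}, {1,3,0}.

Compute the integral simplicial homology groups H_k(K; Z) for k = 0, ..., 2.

We work with the vertex ordering 0 < 1 < 2 < 3 < 4. The simplices of K, each written with vertices in increasing order, are:

  0-simplices (5): [0], [1], [2], [3], [4]
  1-simplices (10): [0,1], [0,2], [0,3], [0,4], [1,2], [1,3], [1,4], [2,3], [2,4], [3,4]
  2-simplices (5): [0,1,2], [0,1,3], [0,2,4], [1,3,4], [2,3,4]

giving chain groups C_0 ≅ Z^5, C_1 ≅ Z^10, C_2 ≅ Z^5.

Boundary ∂_1: C_1 → C_0 sends each edge [p,q] (with p < q) to q − p.
As a 5×10 matrix over Z this has rank 4, with invariant factors (1,1,1,1).

Boundary ∂_2: C_2 → C_1 acts by ∂[p,q,r] = [q,r] − [p,r] + [p,q]. For instance
  ∂[1,3,4] = [3,4] − [1,4] + [1,3],
  ∂[0,2,4] = [2,4] − [0,4] + [0,2].
As a 10×5 matrix over Z this has rank 5, with invariant factors (1,1,1,1,1).

Reading off H_k = ker ∂_k / im ∂_{k+1}:

  H_0: rank C_0 − rank ∂_1 = 5 − 4 = 1, and the invariant factors of ∂_1 are all 1, so H_0 ≅ Z.
  H_1: rank ker ∂_1 − rank ∂_2 = (10 − 4) − 5 = 1, and the invariant factors of ∂_2 are all 1, so H_1 ≅ Z.
  H_2: rank ker ∂_2 − rank ∂_3 = (5 − 5) − 0 = 0, and there is no ∂_3, so H_2 ≅ 0.

As a check, the Euler characteristic is 5 − 10 + 5 = 0, which agrees with 1 − 1 + 0 = 0.
(K is a triangulation of the Möbius band.)

H_0 ≅ Z,  H_1 ≅ Z,  H_2 = 0.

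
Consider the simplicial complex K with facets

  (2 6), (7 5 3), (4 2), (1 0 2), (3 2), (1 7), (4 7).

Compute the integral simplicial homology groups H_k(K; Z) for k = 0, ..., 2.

We work with the vertex ordering 0 < 1 < 2 < 3 < 4 < 5 < 6 < 7. The simplices of K, each written with vertices in increasing order, are:

  0-simplices (8): [0], [1], [2], [3], [4], [5], [6], [7]
  1-simplices (11): [0,1], [0,2], [1,2], [1,7], [2,3], [2,4], [2,6], [3,5], [3,7], [4,7], [5,7]
  2-simplices (2): [0,1,2], [3,5,7]

Hence C_0 ≅ Z^8, C_1 ≅ Z^11, C_2 ≅ Z^2.

∂_1: C_1 → C_0 maps an edge to its endpoints' difference, ∂[p,q] = q − p.
The resulting 8×11 matrix has rank 7, and its Smith normal form has invariant factors (1,1,1,1,1,1,1).

∂_2: C_2 → C_1 acts by ∂[p,q,r] = [q,r] − [p,r] + [p,q]. For instance
  ∂[0,1,2] = [1,2] − [0,2] + [0,1],
  ∂[3,5,7] = [5,7] − [3,7] + [3,5].
The resulting 11×2 matrix has rank 2, and its Smith normal form has invariant factors (1,1).

Reading off H_k = ker ∂_k / im ∂_{k+1}:

  H_0: rank C_0 − rank ∂_1 = 8 − 7 = 1, and the invariant factors of ∂_1 are all 1, so H_0 = Z.
  H_1: rank ker ∂_1 − rank ∂_2 = (11 − 7) − 2 = 2, and the invariant factors of ∂_2 are all 1, so H_1 = Z^2.
  H_2: rank ker ∂_2 − rank ∂_3 = (2 − 2) − 0 = 0, and there is no ∂_3, so H_2 = 0.

H_0 = Z,  H_1 = Z^2,  H_2 = 0.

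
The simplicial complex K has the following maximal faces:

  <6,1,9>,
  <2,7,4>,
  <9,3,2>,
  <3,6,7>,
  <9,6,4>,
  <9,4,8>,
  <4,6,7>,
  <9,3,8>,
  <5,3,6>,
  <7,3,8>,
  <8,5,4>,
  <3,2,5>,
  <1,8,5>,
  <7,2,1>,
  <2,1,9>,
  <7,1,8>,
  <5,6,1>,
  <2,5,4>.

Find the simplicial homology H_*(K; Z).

Take the total order 1 < 2 < 3 < 4 < 5 < 6 < 7 < 8 < 9 on the vertex set. Then K (dimension 2) consists of the simplices:

  0-simplices (9): [1], [2], [3], [4], [5], [6], [7], [8], [9]
  1-simplices (27): (27 of them)
  2-simplices (18): [1,2,7], [1,2,9], [1,5,6], [1,5,8], [1,6,9], [1,7,8], [2,3,5], [2,3,9], [2,4,5], [2,4,7], [3,5,6], [3,6,7], [3,7,8], [3,8,9], [4,5,8], [4,6,7], [4,6,9], [4,8,9]

Hence C_0 ≅ Z^9, C_1 ≅ Z^27, C_2 ≅ Z^18.

∂_1: C_1 → C_0 is given by ∂[p,q] = [q] − [p]. For instance
  ∂[8,9] = [9] − [8].
This gives a 9×27 integer matrix of rank 8; reducing to Smith normal form yields diagonal entries (1,1,1,1,1,1,1,1).

∂_2: C_2 → C_1 sends each 2-simplex [p,q,r] to [q,r] − [p,r] + [p,q]. For instance
  ∂[4,6,9] = [6,9] − [4,9] + [4,6],
  ∂[1,6,9] = [6,9] − [1,9] + [1,6].
This gives a 27×18 integer matrix of rank 17; reducing to Smith normal form yields diagonal entries (1,1,1,1,1,1,1,1,1,1,1,1,1,1,1,1,1).

Reading off H_k = ker ∂_k / im ∂_{k+1}:

  H_0: rank C_0 − rank ∂_1 = 9 − 8 = 1, and the invariant factors of ∂_1 are all 1, so H_0 ≅ Z.
  H_1: rank ker ∂_1 − rank ∂_2 = (27 − 8) − 17 = 2, and the invariant factors of ∂_2 are all 1, so H_1 ≅ Z^2.
  H_2: rank ker ∂_2 − rank ∂_3 = (18 − 17) − 0 = 1, and there is no ∂_3, so H_2 ≅ Z.

H_0 = Z,  H_1 = Z^2,  H_2 = Z.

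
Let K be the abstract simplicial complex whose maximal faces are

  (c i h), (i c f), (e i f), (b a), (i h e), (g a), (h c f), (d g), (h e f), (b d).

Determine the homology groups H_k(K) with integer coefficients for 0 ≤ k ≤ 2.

H_0 ≅ Z^2,  H_1 ≅ Z,  H_2 ≅ Z.

K has 9 vertices, 13 edges, 6 triangles.
rank ∂_0 = 0, rank ∂_1 = 7 ⇒ b_0 = 9 − 0 − 7 = 2; all invariant factors of ∂_1 are 1 so no torsion. So H_0 = Z^2.
rank ∂_1 = 7, rank ∂_2 = 5 ⇒ b_1 = 13 − 7 − 5 = 1; all invariant factors of ∂_2 are 1 so no torsion. So H_1 = Z.
rank ∂_2 = 5, rank ∂_3 = 0 ⇒ b_2 = 6 − 5 − 0 = 1. So H_2 = Z.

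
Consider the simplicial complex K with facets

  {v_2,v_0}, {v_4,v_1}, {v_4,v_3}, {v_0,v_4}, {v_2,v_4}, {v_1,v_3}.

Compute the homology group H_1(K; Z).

Fix the vertex order v_0 < v_1 < v_2 < v_3 < v_4 and write every simplex with vertices in increasing order. Then dim K = 1 and the simplices of K are:

  0-simplices (5): [v_0], [v_1], [v_2], [v_3], [v_4]
  1-simplices (6): [v_0,v_2], [v_0,v_4], [v_1,v_3], [v_1,v_4], [v_2,v_4], [v_3,v_4]

giving chain groups C_0 ≅ Z^5, C_1 ≅ Z^6.

∂_1: C_1 → C_0 sends each edge [p,q] (with p < q) to q − p.
This gives a 5×6 integer matrix of rank 4; reducing to Smith normal form yields diagonal entries (1,1,1,1).

Computing H_k = (kernel of ∂_k) / (image of ∂_{k+1}):

  H_1: rank ker ∂_1 − rank ∂_2 = (6 − 4) − 0 = 2, and there is no ∂_2, so H_1 = Z^2.

H_1 = Z^2.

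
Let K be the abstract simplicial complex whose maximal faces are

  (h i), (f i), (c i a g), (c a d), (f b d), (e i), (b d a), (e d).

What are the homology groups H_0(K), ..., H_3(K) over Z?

H_0 ≅ Z,  H_1 ≅ Z^2,  H_2 = 0,  H_3 = 0.

Take the total order a < b < c < d < e < f < g < h < i on the vertex set. Then K (dimension 3) consists of the simplices:

  0-simplices (9): a, b, c, d, e, f, g, h, i
  1-simplices (16): ab, ac, ad, ag, ai, bd, bf, cd, cg, ci, de, df, ei, fi, gi, hi
  2-simplices (7): abd, acd, acg, aci, agi, bdf, cgi
  3-simplices (1): acgi

Hence C_0 ≅ Z^9, C_1 ≅ Z^16, C_2 ≅ Z^7, C_3 ≅ Z^1.

∂_1: C_1 → C_0 is given by ∂[p,q] = [q] − [p].
The resulting 9×16 matrix has rank 8, and its Smith normal form has invariant factors (1,1,1,1,1,1,1,1).

∂_2: C_2 → C_1 sends each 2-simplex [p,q,r] to [q,r] − [p,r] + [p,q]. For instance
  ∂agi = gi − ai + ag,
  ∂acg = cg − ag + ac.
The 16×7 boundary matrix has rank 6 and Smith normal form diag(1,1,1,1,1,1).

∂_3: C_3 → C_2 sends each 3-simplex σ to the alternating sum Σ_i (−1)^i (σ with its i-th vertex removed). For instance
  ∂acgi = cgi − agi + aci − acg.
The 7×1 boundary matrix has rank 1 and Smith normal form diag(1).

Reading off H_k = ker ∂_k / im ∂_{k+1}:

  H_0: rank C_0 − rank ∂_1 = 9 − 8 = 1, and the invariant factors of ∂_1 are all 1, so H_0 ≅ Z.
  H_1: rank ker ∂_1 − rank ∂_2 = (16 − 8) − 6 = 2, and the invariant factors of ∂_2 are all 1, so H_1 ≅ Z^2.
  H_2: rank ker ∂_2 − rank ∂_3 = (7 − 6) − 1 = 0, and the invariant factors of ∂_3 are all 1, so H_2 ≅ 0.
  H_3: rank ker ∂_3 − rank ∂_4 = (1 − 1) − 0 = 0, and there is no ∂_4, so H_3 ≅ 0.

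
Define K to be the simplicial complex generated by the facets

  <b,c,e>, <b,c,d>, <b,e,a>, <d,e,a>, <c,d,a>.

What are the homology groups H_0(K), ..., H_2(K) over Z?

H_0 = Z,  H_1 = Z,  H_2 = 0.

We work with the vertex ordering a < b < c < d < e. The simplices of K, each written with vertices in increasing order, are:

  0-simplices (5): a, b, c, d, e
  1-simplices (10): ab, ac, ad, ae, bc, bd, be, cd, ce, de
  2-simplices (5): abe, acd, ade, bcd, bce

giving chain groups C_0 ≅ Z^5, C_1 ≅ Z^10, C_2 ≅ Z^5.

The boundary map ∂_1: C_1 → C_0 maps an edge to its endpoints' difference, ∂[p,q] = q − p.
As a 5×10 matrix over Z this has rank 4, with invariant factors (1,1,1,1).

∂_2: C_2 → C_1 acts by ∂[p,q,r] = [q,r] − [p,r] + [p,q]. For instance
  ∂acd = cd − ad + ac,
  ∂abe = be − ae + ab.
This gives a 10×5 integer matrix of rank 5; reducing to Smith normal form yields diagonal entries (1,1,1,1,1).

Now H_k = ker ∂_k / im ∂_{k+1}, so:

  H_0: rank C_0 − rank ∂_1 = 5 − 4 = 1, and the invariant factors of ∂_1 are all 1, so H_0 ≅ Z.
  H_1: rank ker ∂_1 − rank ∂_2 = (10 − 4) − 5 = 1, and the invariant factors of ∂_2 are all 1, so H_1 ≅ Z.
  H_2: rank ker ∂_2 − rank ∂_3 = (5 − 5) − 0 = 0, and there is no ∂_3, so H_2 ≅ 0.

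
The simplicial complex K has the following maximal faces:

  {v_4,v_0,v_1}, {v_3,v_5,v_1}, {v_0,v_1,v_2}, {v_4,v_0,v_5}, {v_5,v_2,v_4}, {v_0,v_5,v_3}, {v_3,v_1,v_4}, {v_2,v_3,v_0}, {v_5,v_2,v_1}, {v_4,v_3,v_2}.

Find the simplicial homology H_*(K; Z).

Fix the vertex order v_0 < v_1 < v_2 < v_3 < v_4 < v_5 and write every simplex with vertices in increasing order. Then dim K = 2 and the simplices of K are:

  0-simplices (6): [v_0], [v_1], [v_2], [v_3], [v_4], [v_5]
  1-simplices (15): (15 of them)
  2-simplices (10): [v_0,v_1,v_2], [v_0,v_1,v_4], [v_0,v_2,v_3], [v_0,v_3,v_5], [v_0,v_4,v_5], [v_1,v_2,v_5], [v_1,v_3,v_4], [v_1,v_3,v_5], [v_2,v_3,v_4], [v_2,v_4,v_5]

Hence C_0 ≅ Z^6, C_1 ≅ Z^15, C_2 ≅ Z^10.

Boundary ∂_1: C_1 → C_0 sends each edge [p,q] (with p < q) to q − p.
As a 6×15 matrix over Z this has rank 5, with invariant factors (1,1,1,1,1).

The boundary map ∂_2: C_2 → C_1 sends each 2-simplex [p,q,r] to [q,r] − [p,r] + [p,q]. For instance
  ∂[v_1,v_3,v_4] = [v_3,v_4] − [v_1,v_4] + [v_1,v_3],
  ∂[v_1,v_3,v_5] = [v_3,v_5] − [v_1,v_5] + [v_1,v_3].
As a 15×10 matrix over Z this has rank 10, with invariant factors (1,1,1,1,1,1,1,1,1,2).

Reading off H_k = ker ∂_k / im ∂_{k+1}:

  H_0: rank C_0 − rank ∂_1 = 6 − 5 = 1, and the invariant factors of ∂_1 are all 1, so H_0 = Z.
  H_1: rank ker ∂_1 − rank ∂_2 = (15 − 5) − 10 = 0, and ∂_2 has invariant factor 2 > 1, so H_1 = Z/2.
  H_2: rank ker ∂_2 − rank ∂_3 = (10 − 10) − 0 = 0, and there is no ∂_3, so H_2 = 0.

(K is a triangulation of the real projective plane RP^2.)

H_0 ≅ Z,  H_1 ≅ Z/2,  H_2 = 0.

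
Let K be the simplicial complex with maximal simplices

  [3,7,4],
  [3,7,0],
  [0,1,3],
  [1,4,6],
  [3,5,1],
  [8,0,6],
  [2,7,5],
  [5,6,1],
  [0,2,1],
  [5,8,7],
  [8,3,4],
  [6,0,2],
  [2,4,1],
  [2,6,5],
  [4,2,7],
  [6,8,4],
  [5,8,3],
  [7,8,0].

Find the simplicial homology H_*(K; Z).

H_0 = Z,  H_1 = Z ⊕ Z/2Z,  H_2 = 0.

We work with the vertex ordering 0 < 1 < 2 < 3 < 4 < 5 < 6 < 7 < 8. The simplices of K, each written with vertices in increasing order, are:

  0-simplices (9): [0], [1], [2], [3], [4], [5], [6], [7], [8]
  1-simplices (27): (27 of them)
  2-simplices (18): [0,1,2], [0,1,3], [0,2,6], [0,3,7], [0,6,8], [0,7,8], [1,2,4], [1,3,5], [1,4,6], [1,5,6], [2,4,7], [2,5,6], [2,5,7], [3,4,7], [3,4,8], [3,5,8], [4,6,8], [5,7,8]

giving chain groups C_0 ≅ Z^9, C_1 ≅ Z^27, C_2 ≅ Z^18.

∂_1: C_1 → C_0 maps an edge to its endpoints' difference, ∂[p,q] = q − p. For instance
  ∂[5,8] = [8] − [5].
The 9×27 boundary matrix has rank 8 and Smith normal form diag(1,1,1,1,1,1,1,1).

∂_2: C_2 → C_1 maps a triangle to the signed sum of its edges. For instance
  ∂[1,3,5] = [3,5] − [1,5] + [1,3],
  ∂[3,4,8] = [4,8] − [3,8] + [3,4].
The resulting 27×18 matrix has rank 18, and its Smith normal form has invariant factors (1,1,1,1,1,1,1,1,1,1,1,1,1,1,1,1,1,2).

Now H_k = ker ∂_k / im ∂_{k+1}, so:

  H_0: rank C_0 − rank ∂_1 = 9 − 8 = 1, and the invariant factors of ∂_1 are all 1, so H_0 = Z.
  H_1: rank ker ∂_1 − rank ∂_2 = (27 − 8) − 18 = 1, and ∂_2 has invariant factor 2 > 1, so H_1 = Z ⊕ Z/2Z.
  H_2: rank ker ∂_2 − rank ∂_3 = (18 − 18) − 0 = 0, and there is no ∂_3, so H_2 = 0.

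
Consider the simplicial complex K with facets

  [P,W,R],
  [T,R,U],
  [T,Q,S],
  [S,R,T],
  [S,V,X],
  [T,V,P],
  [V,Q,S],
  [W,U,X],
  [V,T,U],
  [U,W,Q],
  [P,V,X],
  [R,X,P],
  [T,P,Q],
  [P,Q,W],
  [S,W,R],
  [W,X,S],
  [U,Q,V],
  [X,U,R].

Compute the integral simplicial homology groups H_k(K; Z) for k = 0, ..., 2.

Order the vertices as P < Q < R < S < T < U < V < W < X. Listing each simplex with vertices in this order, K has dimension 2 with simplices:

  0-simplices (9): P, Q, R, S, T, U, V, W, X
  1-simplices (27): PQ, PR, PT, PV, PW, PX, QS, QT, QU, QV, QW, RS, RT, RU, RW, RX, ST, SV, SW, SX, TU, TV, UV, UW, UX, VX, WX
  2-simplices (18): PQT, PQW, PRW, PRX, PTV, PVX, QST, QSV, QUV, QUW, RST, RSW, RTU, RUX, SVX, SWX, TUV, UWX

Hence C_0 ≅ Z^9, C_1 ≅ Z^27, C_2 ≅ Z^18.

Boundary ∂_1: C_1 → C_0 sends each edge [p,q] (with p < q) to q − p.
This gives a 9×27 integer matrix of rank 8; reducing to Smith normal form yields diagonal entries (1,1,1,1,1,1,1,1).

The boundary map ∂_2: C_2 → C_1 sends each 2-simplex [p,q,r] to [q,r] − [p,r] + [p,q]. For instance
  ∂PRX = RX − PX + PR,
  ∂UWX = WX − UX + UW.
The resulting 27×18 matrix has rank 18, and its Smith normal form has invariant factors (1,1,1,1,1,1,1,1,1,1,1,1,1,1,1,1,1,2).

Reading off H_k = ker ∂_k / im ∂_{k+1}:

  H_0: rank C_0 − rank ∂_1 = 9 − 8 = 1, and the invariant factors of ∂_1 are all 1, so H_0 = Z.
  H_1: rank ker ∂_1 − rank ∂_2 = (27 − 8) − 18 = 1, and ∂_2 has invariant factor 2 > 1, so H_1 = Z ⊕ Z/2Z.
  H_2: rank ker ∂_2 − rank ∂_3 = (18 − 18) − 0 = 0, and there is no ∂_3, so H_2 = 0.

H_0 = Z,  H_1 = Z ⊕ Z/2Z,  H_2 = 0.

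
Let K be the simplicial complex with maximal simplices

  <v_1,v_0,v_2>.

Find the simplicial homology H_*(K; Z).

H_0 ≅ Z,  H_1 = 0,  H_2 = 0.

Take the total order v_0 < v_1 < v_2 on the vertex set. Then K (dimension 2) consists of the simplices:

  0-simplices (3): [v_0], [v_1], [v_2]
  1-simplices (3): [v_0,v_1], [v_0,v_2], [v_1,v_2]
  2-simplices (1): [v_0,v_1,v_2]

so the chain groups are C_0 ≅ Z^3, C_1 ≅ Z^3, C_2 ≅ Z^1.

∂_1: C_1 → C_0 sends each edge [p,q] (with p < q) to q − p. For instance
  ∂[v_0,v_1] = [v_1] − [v_0].
The 3×3 boundary matrix has rank 2 and Smith normal form diag(1,1).

The boundary map ∂_2: C_2 → C_1 maps a triangle to the signed sum of its edges. For instance
  ∂[v_0,v_1,v_2] = [v_1,v_2] − [v_0,v_2] + [v_0,v_1].
As a 3×1 matrix over Z this has rank 1, with invariant factors (1).

Reading off H_k = ker ∂_k / im ∂_{k+1}:

  H_0: rank C_0 − rank ∂_1 = 3 − 2 = 1, and the invariant factors of ∂_1 are all 1, so H_0 = Z.
  H_1: rank ker ∂_1 − rank ∂_2 = (3 − 2) − 1 = 0, and the invariant factors of ∂_2 are all 1, so H_1 = 0.
  H_2: rank ker ∂_2 − rank ∂_3 = (1 − 1) − 0 = 0, and there is no ∂_3, so H_2 = 0.

As a check, the Euler characteristic is 3 − 3 + 1 = 1, which agrees with 1 − 0 + 0 = 1.
(K is a triangulation of the 2-simplex.)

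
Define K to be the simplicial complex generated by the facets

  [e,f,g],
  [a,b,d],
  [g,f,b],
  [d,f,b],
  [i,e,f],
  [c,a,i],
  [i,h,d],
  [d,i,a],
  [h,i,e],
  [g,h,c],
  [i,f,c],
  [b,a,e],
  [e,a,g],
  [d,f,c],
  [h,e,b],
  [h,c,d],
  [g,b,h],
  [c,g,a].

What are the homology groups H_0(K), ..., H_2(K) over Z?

H_0 ≅ Z,  H_1 ≅ Z ⊕ Z/2Z,  H_2 = 0.

Take the total order a < b < c < d < e < f < g < h < i on the vertex set. Then K (dimension 2) consists of the simplices:

  0-simplices (9): a, b, c, d, e, f, g, h, i
  1-simplices (27): ab, ac, ad, ae, ag, ai, bd, be, bf, bg, bh, cd, cf, cg, ch, ci, df, dh, di, ef, eg, eh, ei, fg, fi, gh, hi
  2-simplices (18): abd, abe, acg, aci, adi, aeg, bdf, beh, bfg, bgh, cdf, cdh, cfi, cgh, dhi, efg, efi, ehi

so the chain groups are C_0 ≅ Z^9, C_1 ≅ Z^27, C_2 ≅ Z^18.

Boundary ∂_1: C_1 → C_0 maps an edge to its endpoints' difference, ∂[p,q] = q − p.
This gives a 9×27 integer matrix of rank 8; reducing to Smith normal form yields diagonal entries (1,1,1,1,1,1,1,1).

Boundary ∂_2: C_2 → C_1 maps a triangle to the signed sum of its edges. For instance
  ∂bfg = fg − bg + bf,
  ∂dhi = hi − di + dh.
This gives a 27×18 integer matrix of rank 18; reducing to Smith normal form yields diagonal entries (1,1,1,1,1,1,1,1,1,1,1,1,1,1,1,1,1,2).

From H_k ≅ ker(∂_k) / im(∂_{k+1}) we obtain:

  H_0: rank C_0 − rank ∂_1 = 9 − 8 = 1, and the invariant factors of ∂_1 are all 1, so H_0 = Z.
  H_1: rank ker ∂_1 − rank ∂_2 = (27 − 8) − 18 = 1, and ∂_2 has invariant factor 2 > 1, so H_1 = Z ⊕ Z/2Z.
  H_2: rank ker ∂_2 − rank ∂_3 = (18 − 18) − 0 = 0, and there is no ∂_3, so H_2 = 0.

As a check, the Euler characteristic is 9 − 27 + 18 = 0, which agrees with 1 − 1 + 0 = 0.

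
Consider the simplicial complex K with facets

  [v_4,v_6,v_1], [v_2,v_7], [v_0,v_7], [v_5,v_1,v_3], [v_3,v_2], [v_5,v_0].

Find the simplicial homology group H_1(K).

H_1 ≅ Z.

Fix the vertex order v_0 < v_1 < v_2 < v_3 < v_4 < v_5 < v_6 < v_7 and write every simplex with vertices in increasing order. Then dim K = 2 and the simplices of K are:

  0-simplices (8): [v_0], [v_1], [v_2], [v_3], [v_4], [v_5], [v_6], [v_7]
  1-simplices (10): [v_0,v_5], [v_0,v_7], [v_1,v_3], [v_1,v_4], [v_1,v_5], [v_1,v_6], [v_2,v_3], [v_2,v_7], [v_3,v_5], [v_4,v_6]
  2-simplices (2): [v_1,v_3,v_5], [v_1,v_4,v_6]

Hence C_0 ≅ Z^8, C_1 ≅ Z^10, C_2 ≅ Z^2.

The boundary map ∂_1: C_1 → C_0 sends each edge [p,q] (with p < q) to q − p. For instance
  ∂[v_0,v_5] = [v_5] − [v_0].
The resulting 8×10 matrix has rank 7, and its Smith normal form has invariant factors (1,1,1,1,1,1,1).

∂_2: C_2 → C_1 acts by ∂[p,q,r] = [q,r] − [p,r] + [p,q]. For instance
  ∂[v_1,v_3,v_5] = [v_3,v_5] − [v_1,v_5] + [v_1,v_3],
  ∂[v_1,v_4,v_6] = [v_4,v_6] − [v_1,v_6] + [v_1,v_4].
This gives a 10×2 integer matrix of rank 2; reducing to Smith normal form yields diagonal entries (1,1).

Now H_k = ker ∂_k / im ∂_{k+1}, so:

  H_1: rank ker ∂_1 − rank ∂_2 = (10 − 7) − 2 = 1, and the invariant factors of ∂_2 are all 1, so H_1 ≅ Z.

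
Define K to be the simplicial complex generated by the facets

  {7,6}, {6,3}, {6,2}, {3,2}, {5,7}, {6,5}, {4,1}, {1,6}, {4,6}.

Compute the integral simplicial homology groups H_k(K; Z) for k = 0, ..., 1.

Fix the vertex order 1 < 2 < 3 < 4 < 5 < 6 < 7 and write every simplex with vertices in increasing order. Then dim K = 1 and the simplices of K are:

  0-simplices (7): [1], [2], [3], [4], [5], [6], [7]
  1-simplices (9): [1,4], [1,6], [2,3], [2,6], [3,6], [4,6], [5,6], [5,7], [6,7]

so the chain groups are C_0 ≅ Z^7, C_1 ≅ Z^9.

∂_1: C_1 → C_0 sends each edge [p,q] (with p < q) to q − p.
The 7×9 boundary matrix has rank 6 and Smith normal form diag(1,1,1,1,1,1).

Reading off H_k = ker ∂_k / im ∂_{k+1}:

  H_0: rank C_0 − rank ∂_1 = 7 − 6 = 1, and the invariant factors of ∂_1 are all 1, so H_0 = Z.
  H_1: rank ker ∂_1 − rank ∂_2 = (9 − 6) − 0 = 3, and there is no ∂_2, so H_1 = Z^3.

H_0 = Z,  H_1 = Z^3.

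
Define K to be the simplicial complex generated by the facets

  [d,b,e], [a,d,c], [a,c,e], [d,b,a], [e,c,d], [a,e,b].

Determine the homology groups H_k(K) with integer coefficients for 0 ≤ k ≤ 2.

H_0 ≅ Z,  H_1 = 0,  H_2 ≅ Z.

Take the total order a < b < c < d < e on the vertex set. Then K (dimension 2) consists of the simplices:

  0-simplices (5): a, b, c, d, e
  1-simplices (9): ab, ac, ad, ae, bd, be, cd, ce, de
  2-simplices (6): abd, abe, acd, ace, bde, cde

Hence C_0 ≅ Z^5, C_1 ≅ Z^9, C_2 ≅ Z^6.

Boundary ∂_1: C_1 → C_0 sends each edge [p,q] (with p < q) to q − p. For instance
  ∂be = e − b.
The resulting 5×9 matrix has rank 4, and its Smith normal form has invariant factors (1,1,1,1).

Boundary ∂_2: C_2 → C_1 acts by ∂[p,q,r] = [q,r] − [p,r] + [p,q]. For instance
  ∂cde = de − ce + cd,
  ∂acd = cd − ad + ac.
The 9×6 boundary matrix has rank 5 and Smith normal form diag(1,1,1,1,1).

Now H_k = ker ∂_k / im ∂_{k+1}, so:

  H_0: rank C_0 − rank ∂_1 = 5 − 4 = 1, and the invariant factors of ∂_1 are all 1, so H_0 = Z.
  H_1: rank ker ∂_1 − rank ∂_2 = (9 − 4) − 5 = 0, and the invariant factors of ∂_2 are all 1, so H_1 = 0.
  H_2: rank ker ∂_2 − rank ∂_3 = (6 − 5) − 0 = 1, and there is no ∂_3, so H_2 = Z.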